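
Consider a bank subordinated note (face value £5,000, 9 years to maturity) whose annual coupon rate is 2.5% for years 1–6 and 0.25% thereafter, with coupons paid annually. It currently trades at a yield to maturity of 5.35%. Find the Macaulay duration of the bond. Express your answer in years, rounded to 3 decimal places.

Periodic yield y = 0.0535. Discount each cash flow and weight by its year:
  t   CF        PV=CF/(1+0.0535)^t    t·PV
  1       125.00       118.6521       118.6521
  2       125.00       112.6266       225.2532
  3       125.00       106.9071       320.7212
  4       125.00       101.4780       405.9120
  5       125.00        96.3246       481.6231
  6       125.00        91.4330       548.5978
  7        12.50         8.6790        60.7528
  8        12.50         8.2382        65.9058
  9     5,012.50     3,135.7651    28,221.8862
  Σ                  3,780.1037    30,449.3041
Price P = Σ PV = 3,780.1037.
Macaulay duration = Σ(t·PV) / P = 30,449.3041 / 3,780.1037 = 8.05515 years.

8.055 years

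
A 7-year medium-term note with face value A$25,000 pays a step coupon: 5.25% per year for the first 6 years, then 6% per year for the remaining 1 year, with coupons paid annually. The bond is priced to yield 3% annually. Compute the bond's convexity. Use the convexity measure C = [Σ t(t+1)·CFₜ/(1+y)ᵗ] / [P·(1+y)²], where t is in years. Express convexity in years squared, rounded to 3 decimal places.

With y = 0.03:
  t   CF        PV=CF/(1+0.03)^t    t·PV        t(t+1)·PV
  1     1,312.50     1,274.2718     1,274.2718       2,548.5437
  2     1,312.50     1,237.1571     2,474.3143       7,422.9428
  3     1,312.50     1,201.1234     3,603.3703      14,413.4811
  4     1,312.50     1,166.1393     4,664.5570      23,322.7850
  5     1,312.50     1,132.1740     5,660.8701      33,965.2209
  6     1,312.50     1,099.1981     6,595.1885      46,166.3196
  7    26,500.00    21,546.9251   150,828.4754   1,206,627.8028
  Σ                 28,656.9888   175,101.0474   1,334,467.0960
P = 28,656.9888.
Convexity = Σ t(t+1)·PV / [P·(1+y)²] = 1,334,467.0960 / (28,656.9888 × 1.060900) = 43.89377.

43.894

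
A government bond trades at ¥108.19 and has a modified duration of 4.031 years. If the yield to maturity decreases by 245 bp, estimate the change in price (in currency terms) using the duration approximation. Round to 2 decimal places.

+¥10.68

Duration approximation: ΔP/P ≈ -D_mod · Δy = -4.031 × (-0.0245) = +0.0987595.
ΔP ≈ 108.19 × (+0.0987595) = +10.684790305.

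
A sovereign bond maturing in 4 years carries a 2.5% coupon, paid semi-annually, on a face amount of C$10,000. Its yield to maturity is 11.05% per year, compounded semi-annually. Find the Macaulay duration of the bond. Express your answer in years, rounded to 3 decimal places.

3.795 years

Periodic yield y = 0.05525. Discount each cash flow and weight by its period:
  t   CF        PV=CF/(1+0.05525)^t    t·PV
  1       125.00       118.4553       118.4553
  2       125.00       112.2533       224.5067
  3       125.00       106.3761       319.1282
  4       125.00       100.8065       403.2260
  5       125.00        95.5286       477.6428
  6       125.00        90.5269       543.1616
  7       125.00        85.7872       600.5104
  8    10,125.00     6,584.9449    52,679.5592
  Σ                  7,294.6789    55,366.1903
Price P = Σ PV = 7,294.6789.
Macaulay duration = Σ(t·PV) / P = 55,366.1903 / 7,294.6789 = 7.58994 half-year periods.
In years: 7.58994 / 2 = 3.79497 years.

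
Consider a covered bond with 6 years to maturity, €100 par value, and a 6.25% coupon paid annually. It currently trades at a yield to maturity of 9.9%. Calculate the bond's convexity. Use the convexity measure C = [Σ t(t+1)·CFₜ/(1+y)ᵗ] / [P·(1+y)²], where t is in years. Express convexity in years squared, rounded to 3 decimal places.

27.918

With y = 0.099:
  t   CF        PV=CF/(1+0.099)^t    t·PV        t(t+1)·PV
  1         6.25         5.6870         5.6870          11.3740
  2         6.25         5.1747        10.3494          31.0482
  3         6.25         4.7085        14.1256          56.5026
  4         6.25         4.2844        17.1376          85.6878
  5         6.25         3.8984        19.4922         116.9534
  6       106.25        60.3035       361.8212       2,532.7485
  Σ                     84.0566       428.6130       2,834.3145
P = 84.0566.
Convexity = Σ t(t+1)·PV / [P·(1+y)²] = 2,834.3145 / (84.0566 × 1.207801) = 27.91778.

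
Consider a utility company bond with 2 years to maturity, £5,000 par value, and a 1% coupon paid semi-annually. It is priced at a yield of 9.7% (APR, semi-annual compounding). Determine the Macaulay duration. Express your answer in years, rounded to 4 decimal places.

1.9836 years

Periodic yield y = 0.0485. Discount each cash flow and weight by its period:
  t   CF        PV=CF/(1+0.0485)^t    t·PV
  1        25.00        23.8436        23.8436
  2        25.00        22.7407        45.4813
  3        25.00        21.6888        65.0663
  4     5,025.00     4,157.7879    16,631.1514
  Σ                  4,226.0609    16,765.5426
Price P = Σ PV = 4,226.0609.
Macaulay duration = Σ(t·PV) / P = 16,765.5426 / 4,226.0609 = 3.96718 half-year periods.
In years: 3.96718 / 2 = 1.98359 years.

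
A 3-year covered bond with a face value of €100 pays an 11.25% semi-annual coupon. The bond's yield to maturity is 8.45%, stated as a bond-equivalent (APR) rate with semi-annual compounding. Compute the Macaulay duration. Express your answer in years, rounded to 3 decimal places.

2.642 years

Periodic yield y = 0.04225. Discount each cash flow and weight by its period:
  t   CF        PV=CF/(1+0.04225)^t    t·PV
  1        5.625         5.3970         5.3970
  2        5.625         5.1782        10.3564
  3        5.625         4.9683        14.9049
  4        5.625         4.7669        19.0676
  5        5.625         4.5737        22.8683
  6      105.625        82.4015       494.4092
  Σ                    107.2855       567.0033
Price P = Σ PV = 107.2855.
Macaulay duration = Σ(t·PV) / P = 567.0033 / 107.2855 = 5.28499 half-year periods.
In years: 5.28499 / 2 = 2.64250 years.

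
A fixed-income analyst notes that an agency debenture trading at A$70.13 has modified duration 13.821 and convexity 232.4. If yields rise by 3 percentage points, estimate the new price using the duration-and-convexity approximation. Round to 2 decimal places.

Duration effect: -D_mod·Δy = -13.821 × (+0.03) = -0.414630
Convexity effect: ½·C·(Δy)² = 0.5 × 232.4 × (0.03)² = +0.1045800
ΔP/P ≈ -0.414630 + 0.1045800 = -0.310050
New price ≈ 70.13 × (1 - 0.310050) = 48.3861935.

A$48.39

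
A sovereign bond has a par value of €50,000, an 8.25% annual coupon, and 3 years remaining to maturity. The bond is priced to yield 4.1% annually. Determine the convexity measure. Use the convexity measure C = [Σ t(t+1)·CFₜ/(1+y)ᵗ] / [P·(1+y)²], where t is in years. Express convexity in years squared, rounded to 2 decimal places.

With y = 0.041:
  t   CF        PV=CF/(1+0.041)^t    t·PV        t(t+1)·PV
  1     4,125.00     3,962.5360     3,962.5360       7,925.0720
  2     4,125.00     3,806.4707     7,612.9414      22,838.8243
  3    54,125.00    47,978.3956   143,935.1867     575,740.7469
  Σ                 55,747.4023   155,510.6642     606,504.6433
P = 55,747.4023.
Convexity = Σ t(t+1)·PV / [P·(1+y)²] = 606,504.6433 / (55,747.4023 × 1.083681) = 10.03941.

10.04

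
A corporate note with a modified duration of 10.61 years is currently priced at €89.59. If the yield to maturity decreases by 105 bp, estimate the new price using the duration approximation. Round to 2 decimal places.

Duration approximation: ΔP/P ≈ -D_mod · Δy = -10.61 × (-0.0105) = +0.111405.
New price ≈ 89.59 × (1 + 0.111405) = 99.57077395.

€99.57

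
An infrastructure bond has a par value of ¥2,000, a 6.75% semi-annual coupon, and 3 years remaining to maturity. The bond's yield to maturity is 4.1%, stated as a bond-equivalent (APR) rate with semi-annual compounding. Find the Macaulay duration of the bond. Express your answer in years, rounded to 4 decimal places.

2.7752 years

Periodic yield y = 0.0205. Discount each cash flow and weight by its period:
  t   CF        PV=CF/(1+0.0205)^t    t·PV
  1        67.50        66.1440        66.1440
  2        67.50        64.8153       129.6307
  3        67.50        63.5133       190.5399
  4        67.50        62.2374       248.9498
  5        67.50        60.9872       304.9360
  6     2,067.50     1,830.4904    10,982.9426
  Σ                  2,148.1878    11,923.1430
Price P = Σ PV = 2,148.1878.
Macaulay duration = Σ(t·PV) / P = 11,923.1430 / 2,148.1878 = 5.55033 half-year periods.
In years: 5.55033 / 2 = 2.77516 years.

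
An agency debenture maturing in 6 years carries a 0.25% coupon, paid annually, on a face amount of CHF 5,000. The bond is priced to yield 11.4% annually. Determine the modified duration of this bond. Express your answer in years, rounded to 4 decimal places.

Periodic yield y = 0.114. First find Macaulay duration:
  t   CF        PV=CF/(1+0.114)^t    t·PV
  1        12.50        11.2208        11.2208
  2        12.50        10.0726        20.1451
  3        12.50         9.0418        27.1254
  4        12.50         8.1165        32.4660
  5        12.50         7.2859        36.4296
  6     5,012.50     2,622.6675    15,736.0052
  Σ                  2,668.4051    15,863.3921
P = 2,668.4051; Macaulay duration = 15,863.3921 / 2,668.4051 = 5.94490 years.
Modified duration = D_Mac / (1 + y) = 5.94490 / 1.114 = 5.33653 years.

5.3365 years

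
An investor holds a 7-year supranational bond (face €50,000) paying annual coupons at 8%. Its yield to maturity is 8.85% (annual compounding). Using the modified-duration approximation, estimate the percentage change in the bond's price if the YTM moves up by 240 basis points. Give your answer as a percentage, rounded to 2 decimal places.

-12.32%

Periodic yield y = 0.0885. Modified duration first:
  t   CF        PV=CF/(1+0.0885)^t    t·PV
  1     4,000.00     3,674.7818     3,674.7818
  2     4,000.00     3,376.0053     6,752.0107
  3     4,000.00     3,101.5208     9,304.5623
  4     4,000.00     2,849.3530    11,397.4120
  5     4,000.00     2,617.6877    13,088.4383
  6     4,000.00     2,404.8577    14,429.1465
  7    54,000.00    29,825.9803   208,781.8619
  Σ                 47,850.1866   267,428.2134
P = 47,850.1866; D_Mac = 5.58886 yrs; D_mod = 5.58886/(1+0.0885) = 5.13446 yrs.
ΔP/P ≈ -D_mod · Δy = -5.13446 × (+0.024) = -0.123227 = -12.3227%.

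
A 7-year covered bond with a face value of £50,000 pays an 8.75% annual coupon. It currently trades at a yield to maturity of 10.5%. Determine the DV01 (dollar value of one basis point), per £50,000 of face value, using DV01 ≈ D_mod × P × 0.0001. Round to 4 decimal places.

Periodic yield y = 0.105.
  t   CF        PV=CF/(1+0.105)^t    t·PV
  1     4,375.00     3,959.2760     3,959.2760
  2     4,375.00     3,583.0552     7,166.1104
  3     4,375.00     3,242.5839     9,727.7517
  4     4,375.00     2,934.4651    11,737.8603
  5     4,375.00     2,655.6245    13,278.1225
  6     4,375.00     2,403.2801    14,419.6806
  7    54,375.00    27,031.0754   189,217.5277
  Σ                 45,809.3602   249,506.3293
P = 45,809.3602; D_Mac = 5.44662 yrs; D_mod = 4.92907 yrs.
DV01 ≈ 4.92907 × 45,809.3602 × 0.0001 = 22.579758.

£22.5798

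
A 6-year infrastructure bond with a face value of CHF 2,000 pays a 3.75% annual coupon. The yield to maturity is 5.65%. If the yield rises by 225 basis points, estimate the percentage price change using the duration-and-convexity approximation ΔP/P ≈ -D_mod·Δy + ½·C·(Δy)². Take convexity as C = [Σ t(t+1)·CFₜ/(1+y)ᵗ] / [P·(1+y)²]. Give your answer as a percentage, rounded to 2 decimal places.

-10.77%

With y = 0.0565:
  t   CF        PV=CF/(1+0.0565)^t    t·PV        t(t+1)·PV
  1        75.00        70.9891        70.9891         141.9782
  2        75.00        67.1927       134.3855         403.1564
  3        75.00        63.5994       190.7981         763.1923
  4        75.00        60.1982       240.7927       1,203.9633
  5        75.00        56.9789       284.8943       1,709.3658
  6     2,075.00     1,492.1109     8,952.6652      62,668.6563
  Σ                  1,811.0691     9,874.5248      66,890.3124
P = 1,811.0691; D_Mac = 5.45232 yrs; D_mod = 5.16074 yrs; C = 33.08942.
Duration effect: -5.16074 × (+0.0225) = -0.116117
Convexity effect: 0.5 × 33.08942 × (0.0225)² = +0.0083758
ΔP/P ≈ -0.116117 + 0.0083758 = -0.107741 = -10.7741%.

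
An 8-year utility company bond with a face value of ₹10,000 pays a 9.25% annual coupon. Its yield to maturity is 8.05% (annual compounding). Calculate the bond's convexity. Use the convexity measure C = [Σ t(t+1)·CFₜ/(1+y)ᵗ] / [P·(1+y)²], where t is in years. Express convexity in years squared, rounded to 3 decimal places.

With y = 0.0805:
  t   CF        PV=CF/(1+0.0805)^t    t·PV        t(t+1)·PV
  1       925.00       856.0851       856.0851       1,712.1703
  2       925.00       792.3046     1,584.6092       4,753.8277
  3       925.00       733.2759     2,199.8277       8,799.3110
  4       925.00       678.6450     2,714.5800      13,572.8998
  5       925.00       628.0842     3,140.4211      18,842.5264
  6       925.00       581.2903     3,487.7420      24,414.1943
  7       925.00       537.9827     3,765.8791      30,127.0329
  8    10,925.00     5,880.6222    47,044.9773     423,404.7953
  Σ                 10,688.2901    64,794.1216     525,626.7576
P = 10,688.2901.
Convexity = Σ t(t+1)·PV / [P·(1+y)²] = 525,626.7576 / (10,688.2901 × 1.167480) = 42.12304.

42.123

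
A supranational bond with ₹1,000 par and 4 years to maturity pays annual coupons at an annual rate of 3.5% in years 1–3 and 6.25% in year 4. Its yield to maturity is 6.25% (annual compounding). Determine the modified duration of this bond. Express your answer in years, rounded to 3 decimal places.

Periodic yield y = 0.0625. First find Macaulay duration:
  t   CF        PV=CF/(1+0.0625)^t    t·PV
  1        35.00        32.9412        32.9412
  2        35.00        31.0035        62.0069
  3        35.00        29.1797        87.5392
  4     1,062.50       833.7065     3,334.8260
  Σ                    926.8309     3,517.3133
P = 926.8309; Macaulay duration = 3,517.3133 / 926.8309 = 3.79499 years.
Modified duration = D_Mac / (1 + y) = 3.79499 / 1.0625 = 3.57175 years.

3.572 years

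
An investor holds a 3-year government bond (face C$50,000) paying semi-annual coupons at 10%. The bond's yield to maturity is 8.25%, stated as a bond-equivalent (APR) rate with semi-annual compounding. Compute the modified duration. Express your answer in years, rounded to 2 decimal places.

Periodic yield y = 0.04125. First find Macaulay duration:
  t   CF        PV=CF/(1+0.04125)^t    t·PV
  1     2,500.00     2,400.9604     2,400.9604
  2     2,500.00     2,305.8443     4,611.6886
  3     2,500.00     2,214.4963     6,643.4890
  4     2,500.00     2,126.7672     8,507.0687
  5     2,500.00     2,042.5135    10,212.5675
  6    52,500.00    41,193.5497   247,161.2980
  Σ                 52,284.1314   279,537.0723
P = 52,284.1314; Macaulay duration = 279,537.0723 / 52,284.1314 = 5.34650 half-year periods = 2.67325 years.
Modified duration = D_Mac / (1 + y) = 2.67325 / 1.04125 = 2.56735 years.

2.57 years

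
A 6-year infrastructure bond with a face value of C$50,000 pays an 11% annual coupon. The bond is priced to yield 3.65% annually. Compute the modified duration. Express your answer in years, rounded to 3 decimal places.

Periodic yield y = 0.0365. First find Macaulay duration:
  t   CF        PV=CF/(1+0.0365)^t    t·PV
  1     5,500.00     5,306.3193     5,306.3193
  2     5,500.00     5,119.4591    10,238.9182
  3     5,500.00     4,939.1791    14,817.5372
  4     5,500.00     4,765.2475    19,060.9901
  5     5,500.00     4,597.4409    22,987.2046
  6    55,500.00    44,758.6671   268,552.0024
  Σ                 69,486.3130   340,962.9718
P = 69,486.3130; Macaulay duration = 340,962.9718 / 69,486.3130 = 4.90691 years.
Modified duration = D_Mac / (1 + y) = 4.90691 / 1.0365 = 4.73411 years.

4.734 years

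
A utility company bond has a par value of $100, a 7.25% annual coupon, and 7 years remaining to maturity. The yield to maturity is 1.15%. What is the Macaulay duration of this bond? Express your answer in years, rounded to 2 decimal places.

5.95 years

Periodic yield y = 0.0115. Discount each cash flow and weight by its year:
  t   CF        PV=CF/(1+0.0115)^t    t·PV
  1         7.25         7.1676         7.1676
  2         7.25         7.0861        14.1722
  3         7.25         7.0055        21.0166
  4         7.25         6.9259        27.7035
  5         7.25         6.8471        34.2356
  6         7.25         6.7693        40.6157
  7       107.25        99.0002       693.0014
  Σ                    140.8017       837.9126
Price P = Σ PV = 140.8017.
Macaulay duration = Σ(t·PV) / P = 837.9126 / 140.8017 = 5.95101 years.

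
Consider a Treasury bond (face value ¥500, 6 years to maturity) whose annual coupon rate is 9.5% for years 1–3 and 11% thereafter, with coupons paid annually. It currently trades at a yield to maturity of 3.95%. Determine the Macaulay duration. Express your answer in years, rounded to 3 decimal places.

4.990 years

Periodic yield y = 0.0395. Discount each cash flow and weight by its year:
  t   CF        PV=CF/(1+0.0395)^t    t·PV
  1        47.50        45.6950        45.6950
  2        47.50        43.9587        87.9174
  3        47.50        42.2883       126.8649
  4        55.00        47.1048       188.4190
  5        55.00        45.3148       226.5741
  6       555.00       439.8920     2,639.3517
  Σ                    664.2535     3,314.8221
Price P = Σ PV = 664.2535.
Macaulay duration = Σ(t·PV) / P = 3,314.8221 / 664.2535 = 4.99030 years.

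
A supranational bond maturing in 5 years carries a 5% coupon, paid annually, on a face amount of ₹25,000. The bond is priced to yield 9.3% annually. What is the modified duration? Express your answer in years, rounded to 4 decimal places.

4.1137 years

Periodic yield y = 0.093. First find Macaulay duration:
  t   CF        PV=CF/(1+0.093)^t    t·PV
  1     1,250.00     1,143.6414     1,143.6414
  2     1,250.00     1,046.3324     2,092.6649
  3     1,250.00       957.3032     2,871.9097
  4     1,250.00       875.8493     3,503.3970
  5    26,250.00    16,827.8448    84,139.2240
  Σ                 20,850.9711    93,750.8370
P = 20,850.9711; Macaulay duration = 93,750.8370 / 20,850.9711 = 4.49623 years.
Modified duration = D_Mac / (1 + y) = 4.49623 / 1.093 = 4.11366 years.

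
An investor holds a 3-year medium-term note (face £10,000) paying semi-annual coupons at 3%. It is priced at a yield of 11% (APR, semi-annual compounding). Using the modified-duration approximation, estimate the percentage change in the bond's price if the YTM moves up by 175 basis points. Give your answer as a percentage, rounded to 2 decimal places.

-4.77%

Periodic yield y = 0.055. Modified duration first:
  t   CF        PV=CF/(1+0.055)^t    t·PV
  1       150.00       142.1801       142.1801
  2       150.00       134.7679       269.5357
  3       150.00       127.7420       383.2261
  4       150.00       121.0825       484.3300
  5       150.00       114.7702       573.8508
  6    10,150.00     7,361.2452    44,167.4712
  Σ                  8,001.7879    46,020.5940
P = 8,001.7879; D_Mac = 5.75129 half-year periods = 2.87564 yrs; D_mod = 2.87564/(1+0.055) = 2.72573 yrs.
ΔP/P ≈ -D_mod · Δy = -2.72573 × (+0.0175) = -0.047700 = -4.7700%.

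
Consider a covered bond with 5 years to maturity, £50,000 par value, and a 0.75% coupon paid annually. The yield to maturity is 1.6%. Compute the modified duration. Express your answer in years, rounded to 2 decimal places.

Periodic yield y = 0.016. First find Macaulay duration:
  t   CF        PV=CF/(1+0.016)^t    t·PV
  1       375.00       369.0945       369.0945
  2       375.00       363.2820       726.5640
  3       375.00       357.5610     1,072.6830
  4       375.00       351.9301     1,407.7205
  5    50,375.00    46,531.4429   232,657.2143
  Σ                 47,973.3104   236,233.2762
P = 47,973.3104; Macaulay duration = 236,233.2762 / 47,973.3104 = 4.92426 years.
Modified duration = D_Mac / (1 + y) = 4.92426 / 1.016 = 4.84672 years.

4.85 years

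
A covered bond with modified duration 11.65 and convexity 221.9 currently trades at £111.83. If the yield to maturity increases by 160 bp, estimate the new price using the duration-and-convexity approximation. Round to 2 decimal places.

£94.16

Duration effect: -D_mod·Δy = -11.65 × (+0.016) = -0.186400
Convexity effect: ½·C·(Δy)² = 0.5 × 221.9 × (0.016)² = +0.0284032
ΔP/P ≈ -0.186400 + 0.0284032 = -0.1579968
New price ≈ 111.83 × (1 - 0.1579968) = 94.161217856.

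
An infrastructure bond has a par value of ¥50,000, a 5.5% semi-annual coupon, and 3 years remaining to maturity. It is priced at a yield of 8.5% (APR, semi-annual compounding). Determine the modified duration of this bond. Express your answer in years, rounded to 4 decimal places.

Periodic yield y = 0.0425. First find Macaulay duration:
  t   CF        PV=CF/(1+0.0425)^t    t·PV
  1     1,375.00     1,318.9448     1,318.9448
  2     1,375.00     1,265.1749     2,530.3498
  3     1,375.00     1,213.5970     3,640.7911
  4     1,375.00     1,164.1219     4,656.4874
  5     1,375.00     1,116.6637     5,583.3183
  6    51,375.00    40,021.6927   240,130.1562
  Σ                 46,100.1950   257,860.0477
P = 46,100.1950; Macaulay duration = 257,860.0477 / 46,100.1950 = 5.59347 half-year periods = 2.79673 years.
Modified duration = D_Mac / (1 + y) = 2.79673 / 1.0425 = 2.68272 years.

2.6827 years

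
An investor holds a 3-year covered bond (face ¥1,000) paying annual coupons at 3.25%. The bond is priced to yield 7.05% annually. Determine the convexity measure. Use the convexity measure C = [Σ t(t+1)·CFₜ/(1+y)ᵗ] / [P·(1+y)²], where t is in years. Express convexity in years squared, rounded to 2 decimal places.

10.01

With y = 0.0705:
  t   CF        PV=CF/(1+0.0705)^t    t·PV        t(t+1)·PV
  1        32.50        30.3596        30.3596          60.7193
  2        32.50        28.3602        56.7205         170.1615
  3     1,032.50       841.6471     2,524.9414      10,099.7655
  Σ                    900.3670     2,612.0215      10,330.6463
P = 900.3670.
Convexity = Σ t(t+1)·PV / [P·(1+y)²] = 10,330.6463 / (900.3670 × 1.145970) = 10.01232.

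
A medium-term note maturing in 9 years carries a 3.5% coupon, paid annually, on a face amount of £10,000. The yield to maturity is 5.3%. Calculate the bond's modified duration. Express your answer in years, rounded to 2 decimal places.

7.39 years

Periodic yield y = 0.053. First find Macaulay duration:
  t   CF        PV=CF/(1+0.053)^t    t·PV
  1       350.00       332.3837       332.3837
  2       350.00       315.6540       631.3080
  3       350.00       299.7664       899.2992
  4       350.00       284.6784     1,138.7137
  5       350.00       270.3499     1,351.7494
  6       350.00       256.7425     1,540.4552
  7       350.00       243.8201     1,706.7405
  8       350.00       231.5480     1,852.3842
  9    10,350.00     6,502.5696    58,523.1264
  Σ                  8,737.5126    67,976.1602
P = 8,737.5126; Macaulay duration = 67,976.1602 / 8,737.5126 = 7.77981 years.
Modified duration = D_Mac / (1 + y) = 7.77981 / 1.053 = 7.38823 years.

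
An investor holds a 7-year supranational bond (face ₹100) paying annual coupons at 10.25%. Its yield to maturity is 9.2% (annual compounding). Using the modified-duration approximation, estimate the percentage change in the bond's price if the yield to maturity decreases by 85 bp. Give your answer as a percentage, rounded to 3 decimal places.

+4.179%

Periodic yield y = 0.092. Modified duration first:
  t   CF        PV=CF/(1+0.092)^t    t·PV
  1        10.25         9.3864         9.3864
  2        10.25         8.5956        17.1913
  3        10.25         7.8715        23.6144
  4        10.25         7.2083        28.8332
  5        10.25         6.6010        33.0051
  6        10.25         6.0449        36.2693
  7       110.25        59.5415       416.7908
  Σ                    105.2493       565.0906
P = 105.2493; D_Mac = 5.36907 yrs; D_mod = 5.36907/(1+0.092) = 4.91673 yrs.
ΔP/P ≈ -D_mod · Δy = -4.91673 × (-0.0085) = +0.041792 = +4.1792%.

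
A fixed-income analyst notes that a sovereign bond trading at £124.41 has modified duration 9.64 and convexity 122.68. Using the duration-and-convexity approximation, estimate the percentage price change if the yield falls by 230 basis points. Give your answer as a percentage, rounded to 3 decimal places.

Duration effect: -D_mod·Δy = -9.64 × (-0.023) = +0.221720
Convexity effect: ½·C·(Δy)² = 0.5 × 122.68 × (-0.023)² = +0.03244886
ΔP/P ≈ +0.221720 + 0.03244886 = +0.25416886
= +25.416886%.

+25.417%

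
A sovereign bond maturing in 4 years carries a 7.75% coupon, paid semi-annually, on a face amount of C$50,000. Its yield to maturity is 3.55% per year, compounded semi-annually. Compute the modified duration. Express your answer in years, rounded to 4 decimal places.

Periodic yield y = 0.01775. First find Macaulay duration:
  t   CF        PV=CF/(1+0.01775)^t    t·PV
  1     1,937.50     1,903.7092     1,903.7092
  2     1,937.50     1,870.5077     3,741.0153
  3     1,937.50     1,837.8852     5,513.6556
  4     1,937.50     1,805.8317     7,223.3267
  5     1,937.50     1,774.3372     8,871.6860
  6     1,937.50     1,743.3920    10,460.3519
  7     1,937.50     1,712.9865    11,990.9053
  8    51,937.50    45,118.2403   360,945.9222
  Σ                 57,766.8896   410,650.5721
P = 57,766.8896; Macaulay duration = 410,650.5721 / 57,766.8896 = 7.10875 half-year periods = 3.55438 years.
Modified duration = D_Mac / (1 + y) = 3.55438 / 1.01775 = 3.49239 years.

3.4924 years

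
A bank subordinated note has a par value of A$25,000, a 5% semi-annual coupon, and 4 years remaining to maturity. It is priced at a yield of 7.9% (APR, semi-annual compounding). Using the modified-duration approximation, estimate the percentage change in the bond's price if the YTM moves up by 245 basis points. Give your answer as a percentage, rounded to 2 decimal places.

Periodic yield y = 0.0395. Modified duration first:
  t   CF        PV=CF/(1+0.0395)^t    t·PV
  1       625.00       601.2506       601.2506
  2       625.00       578.4037     1,156.8073
  3       625.00       556.4249     1,669.2746
  4       625.00       535.2813     2,141.1251
  5       625.00       514.9411     2,574.7055
  6       625.00       495.3738     2,972.2430
  7       625.00       476.5501     3,335.8507
  8    25,625.00    18,796.1077   150,368.8616
  Σ                 22,554.3331   164,820.1182
P = 22,554.3331; D_Mac = 7.30769 half-year periods = 3.65385 yrs; D_mod = 3.65385/(1+0.0395) = 3.51500 yrs.
ΔP/P ≈ -D_mod · Δy = -3.51500 × (+0.0245) = -0.086118 = -8.6118%.

-8.61%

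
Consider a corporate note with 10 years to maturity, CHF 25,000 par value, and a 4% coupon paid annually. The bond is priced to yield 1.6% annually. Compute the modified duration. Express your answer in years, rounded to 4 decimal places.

8.4718 years

Periodic yield y = 0.016. First find Macaulay duration:
  t   CF        PV=CF/(1+0.016)^t    t·PV
  1     1,000.00       984.2520       984.2520
  2     1,000.00       968.7519     1,937.5039
  3     1,000.00       953.4960     2,860.4880
  4     1,000.00       938.4803     3,753.9213
  5     1,000.00       923.7011     4,618.5055
  6     1,000.00       909.1546     5,454.9277
  7     1,000.00       894.8372     6,263.8606
  8     1,000.00       880.7453     7,045.9624
  9     1,000.00       866.8753     7,801.8777
  10   26,000.00    22,183.8167   221,838.1672
  Σ                 30,504.1105   262,559.4663
P = 30,504.1105; Macaulay duration = 262,559.4663 / 30,504.1105 = 8.60735 years.
Modified duration = D_Mac / (1 + y) = 8.60735 / 1.016 = 8.47180 years.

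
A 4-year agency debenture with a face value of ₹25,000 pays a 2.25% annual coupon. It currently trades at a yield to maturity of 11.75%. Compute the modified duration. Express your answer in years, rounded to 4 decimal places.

3.4375 years

Periodic yield y = 0.1175. First find Macaulay duration:
  t   CF        PV=CF/(1+0.1175)^t    t·PV
  1       562.50       503.3557       503.3557
  2       562.50       450.4302       900.8603
  3       562.50       403.0695     1,209.2085
  4    25,562.50    16,391.2924    65,565.1697
  Σ                 17,748.1478    68,178.5942
P = 17,748.1478; Macaulay duration = 68,178.5942 / 17,748.1478 = 3.84145 years.
Modified duration = D_Mac / (1 + y) = 3.84145 / 1.1175 = 3.43754 years.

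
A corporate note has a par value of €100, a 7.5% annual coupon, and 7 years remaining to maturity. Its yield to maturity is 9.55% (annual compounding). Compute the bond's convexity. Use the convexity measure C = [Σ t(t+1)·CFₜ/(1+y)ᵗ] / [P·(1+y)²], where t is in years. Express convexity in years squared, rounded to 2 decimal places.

With y = 0.0955:
  t   CF        PV=CF/(1+0.0955)^t    t·PV        t(t+1)·PV
  1         7.50         6.8462         6.8462          13.6924
  2         7.50         6.2494        12.4987          37.4962
  3         7.50         5.7046        17.1138          68.4550
  4         7.50         5.2073        20.8292         104.1458
  5         7.50         4.7533        23.7667         142.6004
  6         7.50         4.3390        26.0338         182.2369
  7       107.50        56.7704       397.3927       3,179.1412
  Σ                     89.8701       504.4811       3,727.7679
P = 89.8701.
Convexity = Σ t(t+1)·PV / [P·(1+y)²] = 3,727.7679 / (89.8701 × 1.200120) = 34.56278.

34.56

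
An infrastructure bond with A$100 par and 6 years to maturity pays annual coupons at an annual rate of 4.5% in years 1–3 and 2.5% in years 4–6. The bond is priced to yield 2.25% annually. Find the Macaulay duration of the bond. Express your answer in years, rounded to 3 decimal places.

5.452 years

Periodic yield y = 0.0225. Discount each cash flow and weight by its year:
  t   CF        PV=CF/(1+0.0225)^t    t·PV
  1         4.50         4.4010         4.4010
  2         4.50         4.3041         8.6083
  3         4.50         4.2094        12.6283
  4         2.50         2.2871         9.1484
  5         2.50         2.2368        11.1839
  6       102.50        89.6900       538.1399
  Σ                    107.1284       584.1098
Price P = Σ PV = 107.1284.
Macaulay duration = Σ(t·PV) / P = 584.1098 / 107.1284 = 5.45243 years.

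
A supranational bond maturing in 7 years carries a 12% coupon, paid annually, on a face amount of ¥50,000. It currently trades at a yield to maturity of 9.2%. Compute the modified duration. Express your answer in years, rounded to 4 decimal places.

Periodic yield y = 0.092. First find Macaulay duration:
  t   CF        PV=CF/(1+0.092)^t    t·PV
  1     6,000.00     5,494.5055     5,494.5055
  2     6,000.00     5,031.5984    10,063.1969
  3     6,000.00     4,607.6909    13,823.0726
  4     6,000.00     4,219.4971    16,877.9886
  5     6,000.00     3,864.0084    19,320.0419
  6     6,000.00     3,538.4692    21,230.8152
  7    56,000.00    30,243.3265   211,703.2857
  Σ                 56,999.0961   298,512.9063
P = 56,999.0961; Macaulay duration = 298,512.9063 / 56,999.0961 = 5.23715 years.
Modified duration = D_Mac / (1 + y) = 5.23715 / 1.092 = 4.79593 years.

4.7959 years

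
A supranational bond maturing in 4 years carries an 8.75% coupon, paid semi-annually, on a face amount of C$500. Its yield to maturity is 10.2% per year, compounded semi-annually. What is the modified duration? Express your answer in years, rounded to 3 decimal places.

Periodic yield y = 0.051. First find Macaulay duration:
  t   CF        PV=CF/(1+0.051)^t    t·PV
  1       21.875        20.8135        20.8135
  2       21.875        19.8035        39.6071
  3       21.875        18.8426        56.5277
  4       21.875        17.9282        71.7129
  5       21.875        17.0583        85.2913
  6       21.875        16.2305        97.3830
  7       21.875        15.4429       108.1003
  8      521.875       350.5458     2,804.3664
  Σ                    476.6653     3,283.8021
P = 476.6653; Macaulay duration = 3,283.8021 / 476.6653 = 6.88912 half-year periods = 3.44456 years.
Modified duration = D_Mac / (1 + y) = 3.44456 / 1.051 = 3.27741 years.

3.277 years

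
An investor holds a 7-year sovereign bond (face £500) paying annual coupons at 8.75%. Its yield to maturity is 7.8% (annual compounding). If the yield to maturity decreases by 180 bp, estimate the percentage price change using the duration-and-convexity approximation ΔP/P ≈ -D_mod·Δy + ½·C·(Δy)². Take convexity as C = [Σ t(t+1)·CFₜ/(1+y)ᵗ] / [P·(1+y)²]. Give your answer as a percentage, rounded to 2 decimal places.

+9.85%

With y = 0.078:
  t   CF        PV=CF/(1+0.078)^t    t·PV        t(t+1)·PV
  1        43.75        40.5844        40.5844          81.1688
  2        43.75        37.6479        75.2958         225.8873
  3        43.75        34.9238       104.7715         419.0859
  4        43.75        32.3969       129.5875         647.9373
  5        43.75        30.0528       150.2638         901.5826
  6        43.75        27.8782       167.2695       1,170.8865
  7       543.75       321.4163     2,249.9143      17,999.3147
  Σ                    524.9003     2,917.6867      21,445.8631
P = 524.9003; D_Mac = 5.55855 yrs; D_mod = 5.15636 yrs; C = 35.15841.
Duration effect: -5.15636 × (-0.018) = +0.092814
Convexity effect: 0.5 × 35.15841 × (-0.018)² = +0.0056957
ΔP/P ≈ +0.092814 + 0.0056957 = +0.098510 = +9.8510%.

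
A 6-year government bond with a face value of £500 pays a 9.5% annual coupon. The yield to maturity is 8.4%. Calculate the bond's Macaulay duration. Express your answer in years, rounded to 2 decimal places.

Periodic yield y = 0.084. Discount each cash flow and weight by its year:
  t   CF        PV=CF/(1+0.084)^t    t·PV
  1        47.50        43.8192        43.8192
  2        47.50        40.4236        80.8472
  3        47.50        37.2911       111.8734
  4        47.50        34.4014       137.6057
  5        47.50        31.7356       158.6782
  6       547.50       337.4492     2,024.6953
  Σ                    525.1202     2,557.5191
Price P = Σ PV = 525.1202.
Macaulay duration = Σ(t·PV) / P = 2,557.5191 / 525.1202 = 4.87035 years.

4.87 years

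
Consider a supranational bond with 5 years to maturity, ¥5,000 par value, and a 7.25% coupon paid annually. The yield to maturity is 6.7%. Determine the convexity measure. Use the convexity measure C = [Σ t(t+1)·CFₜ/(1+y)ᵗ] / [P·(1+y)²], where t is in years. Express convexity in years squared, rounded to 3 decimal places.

With y = 0.067:
  t   CF        PV=CF/(1+0.067)^t    t·PV        t(t+1)·PV
  1       362.50       339.7376       339.7376         679.4752
  2       362.50       318.4045       636.8090       1,910.4269
  3       362.50       298.4109       895.2328       3,580.9314
  4       362.50       279.6729     1,118.6915       5,593.4573
  5     5,362.50     3,877.4411    19,387.2054     116,323.2326
  Σ                  5,113.6670    22,377.6763     128,087.5234
P = 5,113.6670.
Convexity = Σ t(t+1)·PV / [P·(1+y)²] = 128,087.5234 / (5,113.6670 × 1.138489) = 22.00116.

22.001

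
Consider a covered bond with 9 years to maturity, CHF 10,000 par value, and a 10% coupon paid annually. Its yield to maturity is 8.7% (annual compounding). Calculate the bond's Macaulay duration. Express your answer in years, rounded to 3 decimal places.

6.440 years

Periodic yield y = 0.087. Discount each cash flow and weight by its year:
  t   CF        PV=CF/(1+0.087)^t    t·PV
  1     1,000.00       919.9632       919.9632
  2     1,000.00       846.3323     1,692.6646
  3     1,000.00       778.5946     2,335.7837
  4     1,000.00       716.2783     2,865.1134
  5     1,000.00       658.9497     3,294.7486
  6     1,000.00       606.2095     3,637.2570
  7     1,000.00       557.6904     3,903.8330
  8     1,000.00       513.0547     4,104.4374
  9    11,000.00     5,191.9056    46,727.1505
  Σ                 10,788.9783    69,480.9514
Price P = Σ PV = 10,788.9783.
Macaulay duration = Σ(t·PV) / P = 69,480.9514 / 10,788.9783 = 6.43999 years.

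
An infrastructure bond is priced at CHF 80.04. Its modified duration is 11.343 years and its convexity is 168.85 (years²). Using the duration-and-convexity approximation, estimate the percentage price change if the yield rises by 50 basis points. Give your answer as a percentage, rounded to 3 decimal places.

-5.460%

Duration effect: -D_mod·Δy = -11.343 × (+0.005) = -0.056715
Convexity effect: ½·C·(Δy)² = 0.5 × 168.85 × (0.005)² = +0.002110625
ΔP/P ≈ -0.056715 + 0.002110625 = -0.054604375
= -5.4604375%.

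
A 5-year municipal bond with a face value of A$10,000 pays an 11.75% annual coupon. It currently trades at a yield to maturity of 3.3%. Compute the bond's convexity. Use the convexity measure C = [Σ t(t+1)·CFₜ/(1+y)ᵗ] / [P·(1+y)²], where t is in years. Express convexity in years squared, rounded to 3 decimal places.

22.169

With y = 0.033:
  t   CF        PV=CF/(1+0.033)^t    t·PV        t(t+1)·PV
  1     1,175.00     1,137.4637     1,137.4637       2,274.9274
  2     1,175.00     1,101.1265     2,202.2530       6,606.7591
  3     1,175.00     1,065.9502     3,197.8505      12,791.4020
  4     1,175.00     1,031.8975     4,127.5902      20,637.9510
  5    11,175.00     9,500.4882    47,502.4411     285,014.6469
  Σ                 13,836.9262    58,167.5986     327,325.6864
P = 13,836.9262.
Convexity = Σ t(t+1)·PV / [P·(1+y)²] = 327,325.6864 / (13,836.9262 × 1.067089) = 22.16868.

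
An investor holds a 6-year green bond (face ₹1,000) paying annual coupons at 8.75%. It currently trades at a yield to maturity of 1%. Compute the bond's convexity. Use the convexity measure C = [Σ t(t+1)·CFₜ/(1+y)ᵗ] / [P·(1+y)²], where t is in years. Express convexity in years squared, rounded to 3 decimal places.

With y = 0.01:
  t   CF        PV=CF/(1+0.01)^t    t·PV        t(t+1)·PV
  1        87.50        86.6337        86.6337         173.2673
  2        87.50        85.7759       171.5518         514.6554
  3        87.50        84.9266       254.7799       1,019.1197
  4        87.50        84.0858       336.3431       1,681.7156
  5        87.50        83.2532       416.2662       2,497.5974
  6     1,087.50     1,024.4742     6,146.8452      43,027.9161
  Σ                  1,449.1494     7,412.4199      48,914.2716
P = 1,449.1494.
Convexity = Σ t(t+1)·PV / [P·(1+y)²] = 48,914.2716 / (1,449.1494 × 1.020100) = 33.08870.

33.089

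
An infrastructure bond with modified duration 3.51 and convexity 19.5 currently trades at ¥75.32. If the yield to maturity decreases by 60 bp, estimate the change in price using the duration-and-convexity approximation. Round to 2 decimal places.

+¥1.61

Duration effect: -D_mod·Δy = -3.51 × (-0.006) = +0.021060
Convexity effect: ½·C·(Δy)² = 0.5 × 19.5 × (-0.006)² = +0.0003510
ΔP/P ≈ +0.021060 + 0.0003510 = +0.021411
ΔP ≈ 75.32 × (+0.021411) = +1.61267652.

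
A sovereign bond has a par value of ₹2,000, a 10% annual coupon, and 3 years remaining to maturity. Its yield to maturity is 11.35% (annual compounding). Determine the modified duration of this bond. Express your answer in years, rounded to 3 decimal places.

2.453 years

Periodic yield y = 0.1135. First find Macaulay duration:
  t   CF        PV=CF/(1+0.1135)^t    t·PV
  1       200.00       179.6138       179.6138
  2       200.00       161.3056       322.6113
  3     2,200.00     1,593.4998     4,780.4994
  Σ                  1,934.4193     5,282.7245
P = 1,934.4193; Macaulay duration = 5,282.7245 / 1,934.4193 = 2.73091 years.
Modified duration = D_Mac / (1 + y) = 2.73091 / 1.1135 = 2.45255 years.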